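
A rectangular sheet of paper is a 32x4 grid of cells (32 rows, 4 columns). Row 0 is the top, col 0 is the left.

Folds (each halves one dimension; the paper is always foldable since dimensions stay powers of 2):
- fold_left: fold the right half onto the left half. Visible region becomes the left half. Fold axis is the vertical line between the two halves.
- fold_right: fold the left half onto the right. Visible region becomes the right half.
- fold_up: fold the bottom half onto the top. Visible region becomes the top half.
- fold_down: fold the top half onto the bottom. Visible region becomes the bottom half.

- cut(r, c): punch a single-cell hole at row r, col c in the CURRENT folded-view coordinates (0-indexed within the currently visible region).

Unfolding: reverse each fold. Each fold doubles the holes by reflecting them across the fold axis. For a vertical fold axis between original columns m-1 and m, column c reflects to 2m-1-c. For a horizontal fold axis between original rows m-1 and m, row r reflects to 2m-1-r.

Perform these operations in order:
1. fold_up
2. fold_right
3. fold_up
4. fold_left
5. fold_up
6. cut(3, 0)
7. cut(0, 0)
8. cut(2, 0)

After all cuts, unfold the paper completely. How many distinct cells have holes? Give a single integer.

Op 1 fold_up: fold axis h@16; visible region now rows[0,16) x cols[0,4) = 16x4
Op 2 fold_right: fold axis v@2; visible region now rows[0,16) x cols[2,4) = 16x2
Op 3 fold_up: fold axis h@8; visible region now rows[0,8) x cols[2,4) = 8x2
Op 4 fold_left: fold axis v@3; visible region now rows[0,8) x cols[2,3) = 8x1
Op 5 fold_up: fold axis h@4; visible region now rows[0,4) x cols[2,3) = 4x1
Op 6 cut(3, 0): punch at orig (3,2); cuts so far [(3, 2)]; region rows[0,4) x cols[2,3) = 4x1
Op 7 cut(0, 0): punch at orig (0,2); cuts so far [(0, 2), (3, 2)]; region rows[0,4) x cols[2,3) = 4x1
Op 8 cut(2, 0): punch at orig (2,2); cuts so far [(0, 2), (2, 2), (3, 2)]; region rows[0,4) x cols[2,3) = 4x1
Unfold 1 (reflect across h@4): 6 holes -> [(0, 2), (2, 2), (3, 2), (4, 2), (5, 2), (7, 2)]
Unfold 2 (reflect across v@3): 12 holes -> [(0, 2), (0, 3), (2, 2), (2, 3), (3, 2), (3, 3), (4, 2), (4, 3), (5, 2), (5, 3), (7, 2), (7, 3)]
Unfold 3 (reflect across h@8): 24 holes -> [(0, 2), (0, 3), (2, 2), (2, 3), (3, 2), (3, 3), (4, 2), (4, 3), (5, 2), (5, 3), (7, 2), (7, 3), (8, 2), (8, 3), (10, 2), (10, 3), (11, 2), (11, 3), (12, 2), (12, 3), (13, 2), (13, 3), (15, 2), (15, 3)]
Unfold 4 (reflect across v@2): 48 holes -> [(0, 0), (0, 1), (0, 2), (0, 3), (2, 0), (2, 1), (2, 2), (2, 3), (3, 0), (3, 1), (3, 2), (3, 3), (4, 0), (4, 1), (4, 2), (4, 3), (5, 0), (5, 1), (5, 2), (5, 3), (7, 0), (7, 1), (7, 2), (7, 3), (8, 0), (8, 1), (8, 2), (8, 3), (10, 0), (10, 1), (10, 2), (10, 3), (11, 0), (11, 1), (11, 2), (11, 3), (12, 0), (12, 1), (12, 2), (12, 3), (13, 0), (13, 1), (13, 2), (13, 3), (15, 0), (15, 1), (15, 2), (15, 3)]
Unfold 5 (reflect across h@16): 96 holes -> [(0, 0), (0, 1), (0, 2), (0, 3), (2, 0), (2, 1), (2, 2), (2, 3), (3, 0), (3, 1), (3, 2), (3, 3), (4, 0), (4, 1), (4, 2), (4, 3), (5, 0), (5, 1), (5, 2), (5, 3), (7, 0), (7, 1), (7, 2), (7, 3), (8, 0), (8, 1), (8, 2), (8, 3), (10, 0), (10, 1), (10, 2), (10, 3), (11, 0), (11, 1), (11, 2), (11, 3), (12, 0), (12, 1), (12, 2), (12, 3), (13, 0), (13, 1), (13, 2), (13, 3), (15, 0), (15, 1), (15, 2), (15, 3), (16, 0), (16, 1), (16, 2), (16, 3), (18, 0), (18, 1), (18, 2), (18, 3), (19, 0), (19, 1), (19, 2), (19, 3), (20, 0), (20, 1), (20, 2), (20, 3), (21, 0), (21, 1), (21, 2), (21, 3), (23, 0), (23, 1), (23, 2), (23, 3), (24, 0), (24, 1), (24, 2), (24, 3), (26, 0), (26, 1), (26, 2), (26, 3), (27, 0), (27, 1), (27, 2), (27, 3), (28, 0), (28, 1), (28, 2), (28, 3), (29, 0), (29, 1), (29, 2), (29, 3), (31, 0), (31, 1), (31, 2), (31, 3)]

Answer: 96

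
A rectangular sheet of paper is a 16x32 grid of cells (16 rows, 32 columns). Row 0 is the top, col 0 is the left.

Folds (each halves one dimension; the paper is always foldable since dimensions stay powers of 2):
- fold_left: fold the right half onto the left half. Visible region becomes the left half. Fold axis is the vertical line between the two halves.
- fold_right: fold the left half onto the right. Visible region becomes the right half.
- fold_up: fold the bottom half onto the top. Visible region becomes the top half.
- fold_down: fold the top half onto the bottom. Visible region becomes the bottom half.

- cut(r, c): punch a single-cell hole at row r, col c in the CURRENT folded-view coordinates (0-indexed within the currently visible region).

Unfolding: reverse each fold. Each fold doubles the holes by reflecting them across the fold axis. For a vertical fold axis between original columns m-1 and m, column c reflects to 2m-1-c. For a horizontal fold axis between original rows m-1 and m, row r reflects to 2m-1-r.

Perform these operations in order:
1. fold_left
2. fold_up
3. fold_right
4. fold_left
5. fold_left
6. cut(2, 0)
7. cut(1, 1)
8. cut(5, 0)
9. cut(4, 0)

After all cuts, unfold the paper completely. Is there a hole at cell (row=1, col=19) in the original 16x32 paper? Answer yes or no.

Answer: no

Derivation:
Op 1 fold_left: fold axis v@16; visible region now rows[0,16) x cols[0,16) = 16x16
Op 2 fold_up: fold axis h@8; visible region now rows[0,8) x cols[0,16) = 8x16
Op 3 fold_right: fold axis v@8; visible region now rows[0,8) x cols[8,16) = 8x8
Op 4 fold_left: fold axis v@12; visible region now rows[0,8) x cols[8,12) = 8x4
Op 5 fold_left: fold axis v@10; visible region now rows[0,8) x cols[8,10) = 8x2
Op 6 cut(2, 0): punch at orig (2,8); cuts so far [(2, 8)]; region rows[0,8) x cols[8,10) = 8x2
Op 7 cut(1, 1): punch at orig (1,9); cuts so far [(1, 9), (2, 8)]; region rows[0,8) x cols[8,10) = 8x2
Op 8 cut(5, 0): punch at orig (5,8); cuts so far [(1, 9), (2, 8), (5, 8)]; region rows[0,8) x cols[8,10) = 8x2
Op 9 cut(4, 0): punch at orig (4,8); cuts so far [(1, 9), (2, 8), (4, 8), (5, 8)]; region rows[0,8) x cols[8,10) = 8x2
Unfold 1 (reflect across v@10): 8 holes -> [(1, 9), (1, 10), (2, 8), (2, 11), (4, 8), (4, 11), (5, 8), (5, 11)]
Unfold 2 (reflect across v@12): 16 holes -> [(1, 9), (1, 10), (1, 13), (1, 14), (2, 8), (2, 11), (2, 12), (2, 15), (4, 8), (4, 11), (4, 12), (4, 15), (5, 8), (5, 11), (5, 12), (5, 15)]
Unfold 3 (reflect across v@8): 32 holes -> [(1, 1), (1, 2), (1, 5), (1, 6), (1, 9), (1, 10), (1, 13), (1, 14), (2, 0), (2, 3), (2, 4), (2, 7), (2, 8), (2, 11), (2, 12), (2, 15), (4, 0), (4, 3), (4, 4), (4, 7), (4, 8), (4, 11), (4, 12), (4, 15), (5, 0), (5, 3), (5, 4), (5, 7), (5, 8), (5, 11), (5, 12), (5, 15)]
Unfold 4 (reflect across h@8): 64 holes -> [(1, 1), (1, 2), (1, 5), (1, 6), (1, 9), (1, 10), (1, 13), (1, 14), (2, 0), (2, 3), (2, 4), (2, 7), (2, 8), (2, 11), (2, 12), (2, 15), (4, 0), (4, 3), (4, 4), (4, 7), (4, 8), (4, 11), (4, 12), (4, 15), (5, 0), (5, 3), (5, 4), (5, 7), (5, 8), (5, 11), (5, 12), (5, 15), (10, 0), (10, 3), (10, 4), (10, 7), (10, 8), (10, 11), (10, 12), (10, 15), (11, 0), (11, 3), (11, 4), (11, 7), (11, 8), (11, 11), (11, 12), (11, 15), (13, 0), (13, 3), (13, 4), (13, 7), (13, 8), (13, 11), (13, 12), (13, 15), (14, 1), (14, 2), (14, 5), (14, 6), (14, 9), (14, 10), (14, 13), (14, 14)]
Unfold 5 (reflect across v@16): 128 holes -> [(1, 1), (1, 2), (1, 5), (1, 6), (1, 9), (1, 10), (1, 13), (1, 14), (1, 17), (1, 18), (1, 21), (1, 22), (1, 25), (1, 26), (1, 29), (1, 30), (2, 0), (2, 3), (2, 4), (2, 7), (2, 8), (2, 11), (2, 12), (2, 15), (2, 16), (2, 19), (2, 20), (2, 23), (2, 24), (2, 27), (2, 28), (2, 31), (4, 0), (4, 3), (4, 4), (4, 7), (4, 8), (4, 11), (4, 12), (4, 15), (4, 16), (4, 19), (4, 20), (4, 23), (4, 24), (4, 27), (4, 28), (4, 31), (5, 0), (5, 3), (5, 4), (5, 7), (5, 8), (5, 11), (5, 12), (5, 15), (5, 16), (5, 19), (5, 20), (5, 23), (5, 24), (5, 27), (5, 28), (5, 31), (10, 0), (10, 3), (10, 4), (10, 7), (10, 8), (10, 11), (10, 12), (10, 15), (10, 16), (10, 19), (10, 20), (10, 23), (10, 24), (10, 27), (10, 28), (10, 31), (11, 0), (11, 3), (11, 4), (11, 7), (11, 8), (11, 11), (11, 12), (11, 15), (11, 16), (11, 19), (11, 20), (11, 23), (11, 24), (11, 27), (11, 28), (11, 31), (13, 0), (13, 3), (13, 4), (13, 7), (13, 8), (13, 11), (13, 12), (13, 15), (13, 16), (13, 19), (13, 20), (13, 23), (13, 24), (13, 27), (13, 28), (13, 31), (14, 1), (14, 2), (14, 5), (14, 6), (14, 9), (14, 10), (14, 13), (14, 14), (14, 17), (14, 18), (14, 21), (14, 22), (14, 25), (14, 26), (14, 29), (14, 30)]
Holes: [(1, 1), (1, 2), (1, 5), (1, 6), (1, 9), (1, 10), (1, 13), (1, 14), (1, 17), (1, 18), (1, 21), (1, 22), (1, 25), (1, 26), (1, 29), (1, 30), (2, 0), (2, 3), (2, 4), (2, 7), (2, 8), (2, 11), (2, 12), (2, 15), (2, 16), (2, 19), (2, 20), (2, 23), (2, 24), (2, 27), (2, 28), (2, 31), (4, 0), (4, 3), (4, 4), (4, 7), (4, 8), (4, 11), (4, 12), (4, 15), (4, 16), (4, 19), (4, 20), (4, 23), (4, 24), (4, 27), (4, 28), (4, 31), (5, 0), (5, 3), (5, 4), (5, 7), (5, 8), (5, 11), (5, 12), (5, 15), (5, 16), (5, 19), (5, 20), (5, 23), (5, 24), (5, 27), (5, 28), (5, 31), (10, 0), (10, 3), (10, 4), (10, 7), (10, 8), (10, 11), (10, 12), (10, 15), (10, 16), (10, 19), (10, 20), (10, 23), (10, 24), (10, 27), (10, 28), (10, 31), (11, 0), (11, 3), (11, 4), (11, 7), (11, 8), (11, 11), (11, 12), (11, 15), (11, 16), (11, 19), (11, 20), (11, 23), (11, 24), (11, 27), (11, 28), (11, 31), (13, 0), (13, 3), (13, 4), (13, 7), (13, 8), (13, 11), (13, 12), (13, 15), (13, 16), (13, 19), (13, 20), (13, 23), (13, 24), (13, 27), (13, 28), (13, 31), (14, 1), (14, 2), (14, 5), (14, 6), (14, 9), (14, 10), (14, 13), (14, 14), (14, 17), (14, 18), (14, 21), (14, 22), (14, 25), (14, 26), (14, 29), (14, 30)]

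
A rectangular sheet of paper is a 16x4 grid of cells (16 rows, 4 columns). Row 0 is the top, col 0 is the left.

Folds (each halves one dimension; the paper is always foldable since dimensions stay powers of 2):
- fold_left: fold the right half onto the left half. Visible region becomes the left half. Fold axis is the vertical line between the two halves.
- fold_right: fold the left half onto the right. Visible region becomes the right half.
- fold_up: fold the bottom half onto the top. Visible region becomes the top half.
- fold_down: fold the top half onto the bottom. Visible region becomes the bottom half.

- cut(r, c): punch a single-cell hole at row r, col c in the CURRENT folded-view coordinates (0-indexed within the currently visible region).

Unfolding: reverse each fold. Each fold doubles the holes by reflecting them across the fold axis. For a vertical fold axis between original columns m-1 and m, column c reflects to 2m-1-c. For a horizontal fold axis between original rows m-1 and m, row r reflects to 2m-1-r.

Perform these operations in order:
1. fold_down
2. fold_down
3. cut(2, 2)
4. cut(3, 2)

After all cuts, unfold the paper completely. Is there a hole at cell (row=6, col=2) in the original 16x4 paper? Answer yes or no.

Answer: yes

Derivation:
Op 1 fold_down: fold axis h@8; visible region now rows[8,16) x cols[0,4) = 8x4
Op 2 fold_down: fold axis h@12; visible region now rows[12,16) x cols[0,4) = 4x4
Op 3 cut(2, 2): punch at orig (14,2); cuts so far [(14, 2)]; region rows[12,16) x cols[0,4) = 4x4
Op 4 cut(3, 2): punch at orig (15,2); cuts so far [(14, 2), (15, 2)]; region rows[12,16) x cols[0,4) = 4x4
Unfold 1 (reflect across h@12): 4 holes -> [(8, 2), (9, 2), (14, 2), (15, 2)]
Unfold 2 (reflect across h@8): 8 holes -> [(0, 2), (1, 2), (6, 2), (7, 2), (8, 2), (9, 2), (14, 2), (15, 2)]
Holes: [(0, 2), (1, 2), (6, 2), (7, 2), (8, 2), (9, 2), (14, 2), (15, 2)]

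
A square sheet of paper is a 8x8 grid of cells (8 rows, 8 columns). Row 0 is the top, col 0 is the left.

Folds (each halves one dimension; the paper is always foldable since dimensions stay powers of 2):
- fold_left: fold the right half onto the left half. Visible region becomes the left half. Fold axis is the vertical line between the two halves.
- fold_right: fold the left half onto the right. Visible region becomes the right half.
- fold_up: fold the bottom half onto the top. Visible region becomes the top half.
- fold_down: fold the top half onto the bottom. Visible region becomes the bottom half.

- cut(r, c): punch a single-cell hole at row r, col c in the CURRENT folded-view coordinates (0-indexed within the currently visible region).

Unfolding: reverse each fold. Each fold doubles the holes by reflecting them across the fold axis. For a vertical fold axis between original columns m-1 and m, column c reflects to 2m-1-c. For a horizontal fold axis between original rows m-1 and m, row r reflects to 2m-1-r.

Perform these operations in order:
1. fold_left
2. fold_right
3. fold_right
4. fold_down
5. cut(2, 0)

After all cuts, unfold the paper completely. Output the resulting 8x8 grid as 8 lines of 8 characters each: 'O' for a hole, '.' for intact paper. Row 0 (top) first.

Answer: ........
OOOOOOOO
........
........
........
........
OOOOOOOO
........

Derivation:
Op 1 fold_left: fold axis v@4; visible region now rows[0,8) x cols[0,4) = 8x4
Op 2 fold_right: fold axis v@2; visible region now rows[0,8) x cols[2,4) = 8x2
Op 3 fold_right: fold axis v@3; visible region now rows[0,8) x cols[3,4) = 8x1
Op 4 fold_down: fold axis h@4; visible region now rows[4,8) x cols[3,4) = 4x1
Op 5 cut(2, 0): punch at orig (6,3); cuts so far [(6, 3)]; region rows[4,8) x cols[3,4) = 4x1
Unfold 1 (reflect across h@4): 2 holes -> [(1, 3), (6, 3)]
Unfold 2 (reflect across v@3): 4 holes -> [(1, 2), (1, 3), (6, 2), (6, 3)]
Unfold 3 (reflect across v@2): 8 holes -> [(1, 0), (1, 1), (1, 2), (1, 3), (6, 0), (6, 1), (6, 2), (6, 3)]
Unfold 4 (reflect across v@4): 16 holes -> [(1, 0), (1, 1), (1, 2), (1, 3), (1, 4), (1, 5), (1, 6), (1, 7), (6, 0), (6, 1), (6, 2), (6, 3), (6, 4), (6, 5), (6, 6), (6, 7)]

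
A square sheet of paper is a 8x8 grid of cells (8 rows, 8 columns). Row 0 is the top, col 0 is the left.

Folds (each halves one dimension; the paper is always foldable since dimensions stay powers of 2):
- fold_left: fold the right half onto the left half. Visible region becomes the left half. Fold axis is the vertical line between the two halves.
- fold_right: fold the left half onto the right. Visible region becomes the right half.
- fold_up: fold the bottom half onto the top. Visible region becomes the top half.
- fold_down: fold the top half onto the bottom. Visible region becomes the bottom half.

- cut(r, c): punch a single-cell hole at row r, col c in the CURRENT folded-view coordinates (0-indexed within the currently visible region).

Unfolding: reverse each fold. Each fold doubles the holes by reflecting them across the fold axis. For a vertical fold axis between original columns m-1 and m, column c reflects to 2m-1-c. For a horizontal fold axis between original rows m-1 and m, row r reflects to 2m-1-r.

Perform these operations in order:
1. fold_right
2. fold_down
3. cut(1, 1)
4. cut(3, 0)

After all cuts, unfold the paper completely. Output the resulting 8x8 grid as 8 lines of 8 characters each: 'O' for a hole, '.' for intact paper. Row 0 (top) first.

Answer: ...OO...
........
..O..O..
........
........
..O..O..
........
...OO...

Derivation:
Op 1 fold_right: fold axis v@4; visible region now rows[0,8) x cols[4,8) = 8x4
Op 2 fold_down: fold axis h@4; visible region now rows[4,8) x cols[4,8) = 4x4
Op 3 cut(1, 1): punch at orig (5,5); cuts so far [(5, 5)]; region rows[4,8) x cols[4,8) = 4x4
Op 4 cut(3, 0): punch at orig (7,4); cuts so far [(5, 5), (7, 4)]; region rows[4,8) x cols[4,8) = 4x4
Unfold 1 (reflect across h@4): 4 holes -> [(0, 4), (2, 5), (5, 5), (7, 4)]
Unfold 2 (reflect across v@4): 8 holes -> [(0, 3), (0, 4), (2, 2), (2, 5), (5, 2), (5, 5), (7, 3), (7, 4)]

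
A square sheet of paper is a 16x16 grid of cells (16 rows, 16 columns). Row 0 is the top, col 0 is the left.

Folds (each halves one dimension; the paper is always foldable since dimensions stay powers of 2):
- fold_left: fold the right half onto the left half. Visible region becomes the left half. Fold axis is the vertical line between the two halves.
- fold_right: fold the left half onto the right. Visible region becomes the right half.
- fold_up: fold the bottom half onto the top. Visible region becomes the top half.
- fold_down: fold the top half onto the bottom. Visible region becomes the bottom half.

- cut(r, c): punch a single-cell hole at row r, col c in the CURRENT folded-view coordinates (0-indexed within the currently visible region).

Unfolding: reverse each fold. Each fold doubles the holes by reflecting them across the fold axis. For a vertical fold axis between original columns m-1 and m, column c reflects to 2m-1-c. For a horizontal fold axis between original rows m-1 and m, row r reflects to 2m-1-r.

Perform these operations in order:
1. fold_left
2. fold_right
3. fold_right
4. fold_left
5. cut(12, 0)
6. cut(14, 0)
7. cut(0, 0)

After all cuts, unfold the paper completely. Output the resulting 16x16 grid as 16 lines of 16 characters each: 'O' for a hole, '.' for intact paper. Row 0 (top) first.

Answer: OOOOOOOOOOOOOOOO
................
................
................
................
................
................
................
................
................
................
................
OOOOOOOOOOOOOOOO
................
OOOOOOOOOOOOOOOO
................

Derivation:
Op 1 fold_left: fold axis v@8; visible region now rows[0,16) x cols[0,8) = 16x8
Op 2 fold_right: fold axis v@4; visible region now rows[0,16) x cols[4,8) = 16x4
Op 3 fold_right: fold axis v@6; visible region now rows[0,16) x cols[6,8) = 16x2
Op 4 fold_left: fold axis v@7; visible region now rows[0,16) x cols[6,7) = 16x1
Op 5 cut(12, 0): punch at orig (12,6); cuts so far [(12, 6)]; region rows[0,16) x cols[6,7) = 16x1
Op 6 cut(14, 0): punch at orig (14,6); cuts so far [(12, 6), (14, 6)]; region rows[0,16) x cols[6,7) = 16x1
Op 7 cut(0, 0): punch at orig (0,6); cuts so far [(0, 6), (12, 6), (14, 6)]; region rows[0,16) x cols[6,7) = 16x1
Unfold 1 (reflect across v@7): 6 holes -> [(0, 6), (0, 7), (12, 6), (12, 7), (14, 6), (14, 7)]
Unfold 2 (reflect across v@6): 12 holes -> [(0, 4), (0, 5), (0, 6), (0, 7), (12, 4), (12, 5), (12, 6), (12, 7), (14, 4), (14, 5), (14, 6), (14, 7)]
Unfold 3 (reflect across v@4): 24 holes -> [(0, 0), (0, 1), (0, 2), (0, 3), (0, 4), (0, 5), (0, 6), (0, 7), (12, 0), (12, 1), (12, 2), (12, 3), (12, 4), (12, 5), (12, 6), (12, 7), (14, 0), (14, 1), (14, 2), (14, 3), (14, 4), (14, 5), (14, 6), (14, 7)]
Unfold 4 (reflect across v@8): 48 holes -> [(0, 0), (0, 1), (0, 2), (0, 3), (0, 4), (0, 5), (0, 6), (0, 7), (0, 8), (0, 9), (0, 10), (0, 11), (0, 12), (0, 13), (0, 14), (0, 15), (12, 0), (12, 1), (12, 2), (12, 3), (12, 4), (12, 5), (12, 6), (12, 7), (12, 8), (12, 9), (12, 10), (12, 11), (12, 12), (12, 13), (12, 14), (12, 15), (14, 0), (14, 1), (14, 2), (14, 3), (14, 4), (14, 5), (14, 6), (14, 7), (14, 8), (14, 9), (14, 10), (14, 11), (14, 12), (14, 13), (14, 14), (14, 15)]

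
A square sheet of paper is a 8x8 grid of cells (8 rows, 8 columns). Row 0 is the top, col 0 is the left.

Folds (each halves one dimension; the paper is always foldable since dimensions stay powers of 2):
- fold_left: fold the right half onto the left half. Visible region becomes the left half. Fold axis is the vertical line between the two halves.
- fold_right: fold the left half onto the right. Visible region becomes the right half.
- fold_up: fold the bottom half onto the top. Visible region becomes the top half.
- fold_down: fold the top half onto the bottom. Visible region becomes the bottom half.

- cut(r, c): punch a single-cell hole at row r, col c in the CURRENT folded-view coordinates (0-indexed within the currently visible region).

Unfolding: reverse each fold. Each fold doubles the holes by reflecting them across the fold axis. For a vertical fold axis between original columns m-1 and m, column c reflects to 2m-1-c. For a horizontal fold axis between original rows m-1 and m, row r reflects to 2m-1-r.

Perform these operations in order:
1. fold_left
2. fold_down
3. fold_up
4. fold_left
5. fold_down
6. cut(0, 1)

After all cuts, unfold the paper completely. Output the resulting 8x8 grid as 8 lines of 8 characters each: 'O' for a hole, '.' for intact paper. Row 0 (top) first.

Answer: .OO..OO.
.OO..OO.
.OO..OO.
.OO..OO.
.OO..OO.
.OO..OO.
.OO..OO.
.OO..OO.

Derivation:
Op 1 fold_left: fold axis v@4; visible region now rows[0,8) x cols[0,4) = 8x4
Op 2 fold_down: fold axis h@4; visible region now rows[4,8) x cols[0,4) = 4x4
Op 3 fold_up: fold axis h@6; visible region now rows[4,6) x cols[0,4) = 2x4
Op 4 fold_left: fold axis v@2; visible region now rows[4,6) x cols[0,2) = 2x2
Op 5 fold_down: fold axis h@5; visible region now rows[5,6) x cols[0,2) = 1x2
Op 6 cut(0, 1): punch at orig (5,1); cuts so far [(5, 1)]; region rows[5,6) x cols[0,2) = 1x2
Unfold 1 (reflect across h@5): 2 holes -> [(4, 1), (5, 1)]
Unfold 2 (reflect across v@2): 4 holes -> [(4, 1), (4, 2), (5, 1), (5, 2)]
Unfold 3 (reflect across h@6): 8 holes -> [(4, 1), (4, 2), (5, 1), (5, 2), (6, 1), (6, 2), (7, 1), (7, 2)]
Unfold 4 (reflect across h@4): 16 holes -> [(0, 1), (0, 2), (1, 1), (1, 2), (2, 1), (2, 2), (3, 1), (3, 2), (4, 1), (4, 2), (5, 1), (5, 2), (6, 1), (6, 2), (7, 1), (7, 2)]
Unfold 5 (reflect across v@4): 32 holes -> [(0, 1), (0, 2), (0, 5), (0, 6), (1, 1), (1, 2), (1, 5), (1, 6), (2, 1), (2, 2), (2, 5), (2, 6), (3, 1), (3, 2), (3, 5), (3, 6), (4, 1), (4, 2), (4, 5), (4, 6), (5, 1), (5, 2), (5, 5), (5, 6), (6, 1), (6, 2), (6, 5), (6, 6), (7, 1), (7, 2), (7, 5), (7, 6)]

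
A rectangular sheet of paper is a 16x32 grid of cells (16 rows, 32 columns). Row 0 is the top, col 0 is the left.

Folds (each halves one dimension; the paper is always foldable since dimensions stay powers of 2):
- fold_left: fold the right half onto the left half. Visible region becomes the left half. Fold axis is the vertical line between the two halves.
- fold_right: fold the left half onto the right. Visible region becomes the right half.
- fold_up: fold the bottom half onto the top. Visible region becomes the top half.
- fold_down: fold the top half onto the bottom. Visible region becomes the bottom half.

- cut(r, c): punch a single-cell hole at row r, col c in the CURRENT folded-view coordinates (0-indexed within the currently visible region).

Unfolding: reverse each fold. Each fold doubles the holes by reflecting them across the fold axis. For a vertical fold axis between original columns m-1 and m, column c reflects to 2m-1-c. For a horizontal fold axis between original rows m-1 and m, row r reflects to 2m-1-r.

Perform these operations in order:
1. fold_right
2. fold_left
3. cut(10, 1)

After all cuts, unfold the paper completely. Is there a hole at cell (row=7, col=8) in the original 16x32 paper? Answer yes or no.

Op 1 fold_right: fold axis v@16; visible region now rows[0,16) x cols[16,32) = 16x16
Op 2 fold_left: fold axis v@24; visible region now rows[0,16) x cols[16,24) = 16x8
Op 3 cut(10, 1): punch at orig (10,17); cuts so far [(10, 17)]; region rows[0,16) x cols[16,24) = 16x8
Unfold 1 (reflect across v@24): 2 holes -> [(10, 17), (10, 30)]
Unfold 2 (reflect across v@16): 4 holes -> [(10, 1), (10, 14), (10, 17), (10, 30)]
Holes: [(10, 1), (10, 14), (10, 17), (10, 30)]

Answer: no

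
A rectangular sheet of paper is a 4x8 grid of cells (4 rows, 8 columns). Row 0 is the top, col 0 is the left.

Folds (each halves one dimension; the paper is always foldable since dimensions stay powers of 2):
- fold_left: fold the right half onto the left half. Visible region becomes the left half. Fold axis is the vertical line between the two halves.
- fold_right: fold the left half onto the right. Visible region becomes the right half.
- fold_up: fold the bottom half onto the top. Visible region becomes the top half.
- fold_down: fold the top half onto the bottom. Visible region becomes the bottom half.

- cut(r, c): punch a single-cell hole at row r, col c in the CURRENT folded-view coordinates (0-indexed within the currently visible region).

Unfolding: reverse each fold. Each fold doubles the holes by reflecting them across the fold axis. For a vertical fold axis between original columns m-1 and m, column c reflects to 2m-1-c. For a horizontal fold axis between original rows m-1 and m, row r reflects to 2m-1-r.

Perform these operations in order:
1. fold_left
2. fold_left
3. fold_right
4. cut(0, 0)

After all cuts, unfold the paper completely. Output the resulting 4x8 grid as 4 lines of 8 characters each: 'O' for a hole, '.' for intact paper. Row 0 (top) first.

Op 1 fold_left: fold axis v@4; visible region now rows[0,4) x cols[0,4) = 4x4
Op 2 fold_left: fold axis v@2; visible region now rows[0,4) x cols[0,2) = 4x2
Op 3 fold_right: fold axis v@1; visible region now rows[0,4) x cols[1,2) = 4x1
Op 4 cut(0, 0): punch at orig (0,1); cuts so far [(0, 1)]; region rows[0,4) x cols[1,2) = 4x1
Unfold 1 (reflect across v@1): 2 holes -> [(0, 0), (0, 1)]
Unfold 2 (reflect across v@2): 4 holes -> [(0, 0), (0, 1), (0, 2), (0, 3)]
Unfold 3 (reflect across v@4): 8 holes -> [(0, 0), (0, 1), (0, 2), (0, 3), (0, 4), (0, 5), (0, 6), (0, 7)]

Answer: OOOOOOOO
........
........
........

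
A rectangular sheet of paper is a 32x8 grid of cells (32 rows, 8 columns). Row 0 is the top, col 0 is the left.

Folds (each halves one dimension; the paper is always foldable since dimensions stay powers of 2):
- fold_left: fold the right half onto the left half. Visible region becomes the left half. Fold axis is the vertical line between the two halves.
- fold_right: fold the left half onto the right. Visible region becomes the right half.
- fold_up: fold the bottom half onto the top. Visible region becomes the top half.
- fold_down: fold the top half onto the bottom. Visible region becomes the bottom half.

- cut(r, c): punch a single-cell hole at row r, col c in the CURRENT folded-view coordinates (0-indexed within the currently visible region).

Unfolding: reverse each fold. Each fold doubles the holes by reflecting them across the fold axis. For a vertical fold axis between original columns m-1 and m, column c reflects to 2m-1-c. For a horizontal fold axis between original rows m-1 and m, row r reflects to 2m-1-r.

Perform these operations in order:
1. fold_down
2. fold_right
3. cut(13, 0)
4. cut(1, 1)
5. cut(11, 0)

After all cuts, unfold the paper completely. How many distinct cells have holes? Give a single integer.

Answer: 12

Derivation:
Op 1 fold_down: fold axis h@16; visible region now rows[16,32) x cols[0,8) = 16x8
Op 2 fold_right: fold axis v@4; visible region now rows[16,32) x cols[4,8) = 16x4
Op 3 cut(13, 0): punch at orig (29,4); cuts so far [(29, 4)]; region rows[16,32) x cols[4,8) = 16x4
Op 4 cut(1, 1): punch at orig (17,5); cuts so far [(17, 5), (29, 4)]; region rows[16,32) x cols[4,8) = 16x4
Op 5 cut(11, 0): punch at orig (27,4); cuts so far [(17, 5), (27, 4), (29, 4)]; region rows[16,32) x cols[4,8) = 16x4
Unfold 1 (reflect across v@4): 6 holes -> [(17, 2), (17, 5), (27, 3), (27, 4), (29, 3), (29, 4)]
Unfold 2 (reflect across h@16): 12 holes -> [(2, 3), (2, 4), (4, 3), (4, 4), (14, 2), (14, 5), (17, 2), (17, 5), (27, 3), (27, 4), (29, 3), (29, 4)]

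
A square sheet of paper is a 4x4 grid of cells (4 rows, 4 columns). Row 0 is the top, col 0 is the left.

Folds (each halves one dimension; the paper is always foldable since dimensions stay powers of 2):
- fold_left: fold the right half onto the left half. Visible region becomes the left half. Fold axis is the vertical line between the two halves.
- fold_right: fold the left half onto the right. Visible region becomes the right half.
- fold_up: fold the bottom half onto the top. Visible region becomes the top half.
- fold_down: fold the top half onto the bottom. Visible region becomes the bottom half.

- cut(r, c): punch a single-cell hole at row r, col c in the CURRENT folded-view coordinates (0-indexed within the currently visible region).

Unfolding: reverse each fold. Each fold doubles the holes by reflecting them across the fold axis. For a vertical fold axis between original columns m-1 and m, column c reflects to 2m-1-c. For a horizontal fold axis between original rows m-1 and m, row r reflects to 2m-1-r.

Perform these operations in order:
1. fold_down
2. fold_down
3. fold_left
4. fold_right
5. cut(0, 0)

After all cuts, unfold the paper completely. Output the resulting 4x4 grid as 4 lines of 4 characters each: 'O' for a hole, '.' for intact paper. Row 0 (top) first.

Answer: OOOO
OOOO
OOOO
OOOO

Derivation:
Op 1 fold_down: fold axis h@2; visible region now rows[2,4) x cols[0,4) = 2x4
Op 2 fold_down: fold axis h@3; visible region now rows[3,4) x cols[0,4) = 1x4
Op 3 fold_left: fold axis v@2; visible region now rows[3,4) x cols[0,2) = 1x2
Op 4 fold_right: fold axis v@1; visible region now rows[3,4) x cols[1,2) = 1x1
Op 5 cut(0, 0): punch at orig (3,1); cuts so far [(3, 1)]; region rows[3,4) x cols[1,2) = 1x1
Unfold 1 (reflect across v@1): 2 holes -> [(3, 0), (3, 1)]
Unfold 2 (reflect across v@2): 4 holes -> [(3, 0), (3, 1), (3, 2), (3, 3)]
Unfold 3 (reflect across h@3): 8 holes -> [(2, 0), (2, 1), (2, 2), (2, 3), (3, 0), (3, 1), (3, 2), (3, 3)]
Unfold 4 (reflect across h@2): 16 holes -> [(0, 0), (0, 1), (0, 2), (0, 3), (1, 0), (1, 1), (1, 2), (1, 3), (2, 0), (2, 1), (2, 2), (2, 3), (3, 0), (3, 1), (3, 2), (3, 3)]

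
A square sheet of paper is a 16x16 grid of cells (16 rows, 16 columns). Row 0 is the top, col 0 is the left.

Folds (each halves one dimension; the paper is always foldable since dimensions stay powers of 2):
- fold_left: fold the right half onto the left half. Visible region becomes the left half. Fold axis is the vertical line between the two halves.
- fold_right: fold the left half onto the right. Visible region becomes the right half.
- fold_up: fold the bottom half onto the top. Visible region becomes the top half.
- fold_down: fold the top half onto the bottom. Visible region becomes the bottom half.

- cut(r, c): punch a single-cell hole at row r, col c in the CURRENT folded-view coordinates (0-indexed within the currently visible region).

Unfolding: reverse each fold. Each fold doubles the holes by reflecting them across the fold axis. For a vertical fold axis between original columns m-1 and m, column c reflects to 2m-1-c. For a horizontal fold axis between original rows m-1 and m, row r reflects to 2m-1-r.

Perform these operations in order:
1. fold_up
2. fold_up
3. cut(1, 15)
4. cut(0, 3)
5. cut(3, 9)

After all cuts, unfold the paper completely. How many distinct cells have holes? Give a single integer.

Op 1 fold_up: fold axis h@8; visible region now rows[0,8) x cols[0,16) = 8x16
Op 2 fold_up: fold axis h@4; visible region now rows[0,4) x cols[0,16) = 4x16
Op 3 cut(1, 15): punch at orig (1,15); cuts so far [(1, 15)]; region rows[0,4) x cols[0,16) = 4x16
Op 4 cut(0, 3): punch at orig (0,3); cuts so far [(0, 3), (1, 15)]; region rows[0,4) x cols[0,16) = 4x16
Op 5 cut(3, 9): punch at orig (3,9); cuts so far [(0, 3), (1, 15), (3, 9)]; region rows[0,4) x cols[0,16) = 4x16
Unfold 1 (reflect across h@4): 6 holes -> [(0, 3), (1, 15), (3, 9), (4, 9), (6, 15), (7, 3)]
Unfold 2 (reflect across h@8): 12 holes -> [(0, 3), (1, 15), (3, 9), (4, 9), (6, 15), (7, 3), (8, 3), (9, 15), (11, 9), (12, 9), (14, 15), (15, 3)]

Answer: 12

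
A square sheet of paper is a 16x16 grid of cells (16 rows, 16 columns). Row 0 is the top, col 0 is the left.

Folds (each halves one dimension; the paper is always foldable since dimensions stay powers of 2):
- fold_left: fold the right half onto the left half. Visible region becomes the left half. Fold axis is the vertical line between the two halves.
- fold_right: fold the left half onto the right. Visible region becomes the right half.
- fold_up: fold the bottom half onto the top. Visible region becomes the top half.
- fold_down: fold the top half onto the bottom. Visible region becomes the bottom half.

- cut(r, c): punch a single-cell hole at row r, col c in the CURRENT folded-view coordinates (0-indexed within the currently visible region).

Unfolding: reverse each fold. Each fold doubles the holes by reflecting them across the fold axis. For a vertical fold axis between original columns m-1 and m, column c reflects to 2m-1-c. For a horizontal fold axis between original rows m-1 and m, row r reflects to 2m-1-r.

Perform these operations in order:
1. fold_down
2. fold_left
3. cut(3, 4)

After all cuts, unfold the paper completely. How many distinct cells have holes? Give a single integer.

Answer: 4

Derivation:
Op 1 fold_down: fold axis h@8; visible region now rows[8,16) x cols[0,16) = 8x16
Op 2 fold_left: fold axis v@8; visible region now rows[8,16) x cols[0,8) = 8x8
Op 3 cut(3, 4): punch at orig (11,4); cuts so far [(11, 4)]; region rows[8,16) x cols[0,8) = 8x8
Unfold 1 (reflect across v@8): 2 holes -> [(11, 4), (11, 11)]
Unfold 2 (reflect across h@8): 4 holes -> [(4, 4), (4, 11), (11, 4), (11, 11)]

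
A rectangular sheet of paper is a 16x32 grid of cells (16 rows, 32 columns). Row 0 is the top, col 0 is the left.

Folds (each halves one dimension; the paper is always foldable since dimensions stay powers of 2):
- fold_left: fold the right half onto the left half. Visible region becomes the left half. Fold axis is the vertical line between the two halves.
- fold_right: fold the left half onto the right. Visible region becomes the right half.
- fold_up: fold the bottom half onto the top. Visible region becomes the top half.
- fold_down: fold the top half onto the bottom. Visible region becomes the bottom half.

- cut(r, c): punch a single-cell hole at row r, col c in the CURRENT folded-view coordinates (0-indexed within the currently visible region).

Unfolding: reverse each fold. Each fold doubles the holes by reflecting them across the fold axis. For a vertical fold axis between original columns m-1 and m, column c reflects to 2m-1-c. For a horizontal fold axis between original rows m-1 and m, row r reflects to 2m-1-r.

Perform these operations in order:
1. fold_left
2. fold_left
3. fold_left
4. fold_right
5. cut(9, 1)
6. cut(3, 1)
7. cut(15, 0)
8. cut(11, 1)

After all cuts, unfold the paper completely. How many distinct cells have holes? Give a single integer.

Op 1 fold_left: fold axis v@16; visible region now rows[0,16) x cols[0,16) = 16x16
Op 2 fold_left: fold axis v@8; visible region now rows[0,16) x cols[0,8) = 16x8
Op 3 fold_left: fold axis v@4; visible region now rows[0,16) x cols[0,4) = 16x4
Op 4 fold_right: fold axis v@2; visible region now rows[0,16) x cols[2,4) = 16x2
Op 5 cut(9, 1): punch at orig (9,3); cuts so far [(9, 3)]; region rows[0,16) x cols[2,4) = 16x2
Op 6 cut(3, 1): punch at orig (3,3); cuts so far [(3, 3), (9, 3)]; region rows[0,16) x cols[2,4) = 16x2
Op 7 cut(15, 0): punch at orig (15,2); cuts so far [(3, 3), (9, 3), (15, 2)]; region rows[0,16) x cols[2,4) = 16x2
Op 8 cut(11, 1): punch at orig (11,3); cuts so far [(3, 3), (9, 3), (11, 3), (15, 2)]; region rows[0,16) x cols[2,4) = 16x2
Unfold 1 (reflect across v@2): 8 holes -> [(3, 0), (3, 3), (9, 0), (9, 3), (11, 0), (11, 3), (15, 1), (15, 2)]
Unfold 2 (reflect across v@4): 16 holes -> [(3, 0), (3, 3), (3, 4), (3, 7), (9, 0), (9, 3), (9, 4), (9, 7), (11, 0), (11, 3), (11, 4), (11, 7), (15, 1), (15, 2), (15, 5), (15, 6)]
Unfold 3 (reflect across v@8): 32 holes -> [(3, 0), (3, 3), (3, 4), (3, 7), (3, 8), (3, 11), (3, 12), (3, 15), (9, 0), (9, 3), (9, 4), (9, 7), (9, 8), (9, 11), (9, 12), (9, 15), (11, 0), (11, 3), (11, 4), (11, 7), (11, 8), (11, 11), (11, 12), (11, 15), (15, 1), (15, 2), (15, 5), (15, 6), (15, 9), (15, 10), (15, 13), (15, 14)]
Unfold 4 (reflect across v@16): 64 holes -> [(3, 0), (3, 3), (3, 4), (3, 7), (3, 8), (3, 11), (3, 12), (3, 15), (3, 16), (3, 19), (3, 20), (3, 23), (3, 24), (3, 27), (3, 28), (3, 31), (9, 0), (9, 3), (9, 4), (9, 7), (9, 8), (9, 11), (9, 12), (9, 15), (9, 16), (9, 19), (9, 20), (9, 23), (9, 24), (9, 27), (9, 28), (9, 31), (11, 0), (11, 3), (11, 4), (11, 7), (11, 8), (11, 11), (11, 12), (11, 15), (11, 16), (11, 19), (11, 20), (11, 23), (11, 24), (11, 27), (11, 28), (11, 31), (15, 1), (15, 2), (15, 5), (15, 6), (15, 9), (15, 10), (15, 13), (15, 14), (15, 17), (15, 18), (15, 21), (15, 22), (15, 25), (15, 26), (15, 29), (15, 30)]

Answer: 64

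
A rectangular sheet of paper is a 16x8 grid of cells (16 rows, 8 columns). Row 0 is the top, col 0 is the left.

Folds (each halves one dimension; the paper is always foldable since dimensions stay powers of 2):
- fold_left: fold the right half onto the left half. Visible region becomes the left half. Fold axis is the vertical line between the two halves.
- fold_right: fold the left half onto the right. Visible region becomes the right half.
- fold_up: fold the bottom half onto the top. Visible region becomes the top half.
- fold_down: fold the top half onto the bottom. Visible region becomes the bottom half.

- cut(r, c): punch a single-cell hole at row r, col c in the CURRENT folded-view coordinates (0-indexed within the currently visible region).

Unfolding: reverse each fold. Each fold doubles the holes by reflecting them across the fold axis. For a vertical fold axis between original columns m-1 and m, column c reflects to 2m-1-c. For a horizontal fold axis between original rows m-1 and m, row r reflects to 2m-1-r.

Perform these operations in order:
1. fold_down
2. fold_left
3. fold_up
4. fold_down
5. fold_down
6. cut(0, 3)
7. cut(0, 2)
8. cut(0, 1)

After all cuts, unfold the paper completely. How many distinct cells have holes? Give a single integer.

Answer: 96

Derivation:
Op 1 fold_down: fold axis h@8; visible region now rows[8,16) x cols[0,8) = 8x8
Op 2 fold_left: fold axis v@4; visible region now rows[8,16) x cols[0,4) = 8x4
Op 3 fold_up: fold axis h@12; visible region now rows[8,12) x cols[0,4) = 4x4
Op 4 fold_down: fold axis h@10; visible region now rows[10,12) x cols[0,4) = 2x4
Op 5 fold_down: fold axis h@11; visible region now rows[11,12) x cols[0,4) = 1x4
Op 6 cut(0, 3): punch at orig (11,3); cuts so far [(11, 3)]; region rows[11,12) x cols[0,4) = 1x4
Op 7 cut(0, 2): punch at orig (11,2); cuts so far [(11, 2), (11, 3)]; region rows[11,12) x cols[0,4) = 1x4
Op 8 cut(0, 1): punch at orig (11,1); cuts so far [(11, 1), (11, 2), (11, 3)]; region rows[11,12) x cols[0,4) = 1x4
Unfold 1 (reflect across h@11): 6 holes -> [(10, 1), (10, 2), (10, 3), (11, 1), (11, 2), (11, 3)]
Unfold 2 (reflect across h@10): 12 holes -> [(8, 1), (8, 2), (8, 3), (9, 1), (9, 2), (9, 3), (10, 1), (10, 2), (10, 3), (11, 1), (11, 2), (11, 3)]
Unfold 3 (reflect across h@12): 24 holes -> [(8, 1), (8, 2), (8, 3), (9, 1), (9, 2), (9, 3), (10, 1), (10, 2), (10, 3), (11, 1), (11, 2), (11, 3), (12, 1), (12, 2), (12, 3), (13, 1), (13, 2), (13, 3), (14, 1), (14, 2), (14, 3), (15, 1), (15, 2), (15, 3)]
Unfold 4 (reflect across v@4): 48 holes -> [(8, 1), (8, 2), (8, 3), (8, 4), (8, 5), (8, 6), (9, 1), (9, 2), (9, 3), (9, 4), (9, 5), (9, 6), (10, 1), (10, 2), (10, 3), (10, 4), (10, 5), (10, 6), (11, 1), (11, 2), (11, 3), (11, 4), (11, 5), (11, 6), (12, 1), (12, 2), (12, 3), (12, 4), (12, 5), (12, 6), (13, 1), (13, 2), (13, 3), (13, 4), (13, 5), (13, 6), (14, 1), (14, 2), (14, 3), (14, 4), (14, 5), (14, 6), (15, 1), (15, 2), (15, 3), (15, 4), (15, 5), (15, 6)]
Unfold 5 (reflect across h@8): 96 holes -> [(0, 1), (0, 2), (0, 3), (0, 4), (0, 5), (0, 6), (1, 1), (1, 2), (1, 3), (1, 4), (1, 5), (1, 6), (2, 1), (2, 2), (2, 3), (2, 4), (2, 5), (2, 6), (3, 1), (3, 2), (3, 3), (3, 4), (3, 5), (3, 6), (4, 1), (4, 2), (4, 3), (4, 4), (4, 5), (4, 6), (5, 1), (5, 2), (5, 3), (5, 4), (5, 5), (5, 6), (6, 1), (6, 2), (6, 3), (6, 4), (6, 5), (6, 6), (7, 1), (7, 2), (7, 3), (7, 4), (7, 5), (7, 6), (8, 1), (8, 2), (8, 3), (8, 4), (8, 5), (8, 6), (9, 1), (9, 2), (9, 3), (9, 4), (9, 5), (9, 6), (10, 1), (10, 2), (10, 3), (10, 4), (10, 5), (10, 6), (11, 1), (11, 2), (11, 3), (11, 4), (11, 5), (11, 6), (12, 1), (12, 2), (12, 3), (12, 4), (12, 5), (12, 6), (13, 1), (13, 2), (13, 3), (13, 4), (13, 5), (13, 6), (14, 1), (14, 2), (14, 3), (14, 4), (14, 5), (14, 6), (15, 1), (15, 2), (15, 3), (15, 4), (15, 5), (15, 6)]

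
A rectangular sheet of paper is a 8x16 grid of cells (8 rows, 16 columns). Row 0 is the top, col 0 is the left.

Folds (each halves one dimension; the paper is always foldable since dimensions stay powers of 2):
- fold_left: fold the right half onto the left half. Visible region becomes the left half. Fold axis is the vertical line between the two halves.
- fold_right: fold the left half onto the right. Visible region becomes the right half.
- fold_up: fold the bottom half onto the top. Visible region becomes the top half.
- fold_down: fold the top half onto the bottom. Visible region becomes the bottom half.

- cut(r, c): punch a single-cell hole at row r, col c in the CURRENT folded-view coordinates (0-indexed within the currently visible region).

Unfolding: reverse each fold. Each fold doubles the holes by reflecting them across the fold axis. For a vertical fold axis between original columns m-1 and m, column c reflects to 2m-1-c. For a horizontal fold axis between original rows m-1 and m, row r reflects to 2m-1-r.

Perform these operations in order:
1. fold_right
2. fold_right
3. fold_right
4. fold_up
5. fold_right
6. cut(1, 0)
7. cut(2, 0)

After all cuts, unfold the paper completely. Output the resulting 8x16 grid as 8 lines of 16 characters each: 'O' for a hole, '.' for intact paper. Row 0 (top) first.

Op 1 fold_right: fold axis v@8; visible region now rows[0,8) x cols[8,16) = 8x8
Op 2 fold_right: fold axis v@12; visible region now rows[0,8) x cols[12,16) = 8x4
Op 3 fold_right: fold axis v@14; visible region now rows[0,8) x cols[14,16) = 8x2
Op 4 fold_up: fold axis h@4; visible region now rows[0,4) x cols[14,16) = 4x2
Op 5 fold_right: fold axis v@15; visible region now rows[0,4) x cols[15,16) = 4x1
Op 6 cut(1, 0): punch at orig (1,15); cuts so far [(1, 15)]; region rows[0,4) x cols[15,16) = 4x1
Op 7 cut(2, 0): punch at orig (2,15); cuts so far [(1, 15), (2, 15)]; region rows[0,4) x cols[15,16) = 4x1
Unfold 1 (reflect across v@15): 4 holes -> [(1, 14), (1, 15), (2, 14), (2, 15)]
Unfold 2 (reflect across h@4): 8 holes -> [(1, 14), (1, 15), (2, 14), (2, 15), (5, 14), (5, 15), (6, 14), (6, 15)]
Unfold 3 (reflect across v@14): 16 holes -> [(1, 12), (1, 13), (1, 14), (1, 15), (2, 12), (2, 13), (2, 14), (2, 15), (5, 12), (5, 13), (5, 14), (5, 15), (6, 12), (6, 13), (6, 14), (6, 15)]
Unfold 4 (reflect across v@12): 32 holes -> [(1, 8), (1, 9), (1, 10), (1, 11), (1, 12), (1, 13), (1, 14), (1, 15), (2, 8), (2, 9), (2, 10), (2, 11), (2, 12), (2, 13), (2, 14), (2, 15), (5, 8), (5, 9), (5, 10), (5, 11), (5, 12), (5, 13), (5, 14), (5, 15), (6, 8), (6, 9), (6, 10), (6, 11), (6, 12), (6, 13), (6, 14), (6, 15)]
Unfold 5 (reflect across v@8): 64 holes -> [(1, 0), (1, 1), (1, 2), (1, 3), (1, 4), (1, 5), (1, 6), (1, 7), (1, 8), (1, 9), (1, 10), (1, 11), (1, 12), (1, 13), (1, 14), (1, 15), (2, 0), (2, 1), (2, 2), (2, 3), (2, 4), (2, 5), (2, 6), (2, 7), (2, 8), (2, 9), (2, 10), (2, 11), (2, 12), (2, 13), (2, 14), (2, 15), (5, 0), (5, 1), (5, 2), (5, 3), (5, 4), (5, 5), (5, 6), (5, 7), (5, 8), (5, 9), (5, 10), (5, 11), (5, 12), (5, 13), (5, 14), (5, 15), (6, 0), (6, 1), (6, 2), (6, 3), (6, 4), (6, 5), (6, 6), (6, 7), (6, 8), (6, 9), (6, 10), (6, 11), (6, 12), (6, 13), (6, 14), (6, 15)]

Answer: ................
OOOOOOOOOOOOOOOO
OOOOOOOOOOOOOOOO
................
................
OOOOOOOOOOOOOOOO
OOOOOOOOOOOOOOOO
................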